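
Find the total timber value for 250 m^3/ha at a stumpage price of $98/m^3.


Value = 250 * 98 = $24500/ha

$24500/ha


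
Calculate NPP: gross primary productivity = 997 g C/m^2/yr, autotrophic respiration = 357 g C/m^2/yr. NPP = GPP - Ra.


NPP = GPP - Ra = 997 - 357 = 640 g C/m^2/yr

640 g C/m^2/yr


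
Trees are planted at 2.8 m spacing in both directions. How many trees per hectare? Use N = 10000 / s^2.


N = 10000 / 2.8^2 = 10000 / 7.84 = 1275.51 ≈ 1276 trees/ha

1276 trees/ha


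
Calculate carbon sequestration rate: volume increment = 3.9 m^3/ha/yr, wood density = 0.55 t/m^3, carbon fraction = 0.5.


C = 3.9 * 0.55 * 0.5 = 1.0725 ≈ 1.07 t C/ha/yr

1.07 t C/ha/yr


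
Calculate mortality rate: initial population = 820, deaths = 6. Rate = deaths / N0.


Mortality rate = 6 / 820 = 0.007317 ≈ 0.0073

0.0073


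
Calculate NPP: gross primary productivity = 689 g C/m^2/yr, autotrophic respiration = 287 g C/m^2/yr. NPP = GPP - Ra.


NPP = GPP - Ra = 689 - 287 = 402 g C/m^2/yr

402 g C/m^2/yr


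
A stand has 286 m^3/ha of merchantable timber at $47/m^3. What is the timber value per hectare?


Value = 286 * 47 = $13442/ha

$13442/ha


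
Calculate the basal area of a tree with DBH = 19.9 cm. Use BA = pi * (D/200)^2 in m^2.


D/200 = 19.9/200 = 0.0995 m
(D/200)^2 = 0.0995^2 = 0.00990025
BA = 3.141593 * 0.00990025 = 0.0311026 ≈ 0.0311 m^2

0.0311 m^2


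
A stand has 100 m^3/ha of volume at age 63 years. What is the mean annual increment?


MAI = 100 / 63 = 1.5873 ≈ 1.59 m^3/ha/yr

1.59 m^3/ha/yr


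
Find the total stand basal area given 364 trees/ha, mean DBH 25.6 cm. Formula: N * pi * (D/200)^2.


(D/200)^2 = (25.6/200)^2 = 0.128^2 = 0.016384
Individual BA = 3.141593 * 0.016384 = 0.0514719 m^2
Stand BA = 364 * 0.0514719 = 18.7358 ≈ 18.74 m^2/ha

18.74 m^2/ha


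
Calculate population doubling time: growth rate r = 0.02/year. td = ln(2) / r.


td = ln(2) / 0.02 = 0.693147 / 0.02 = 34.6574 ≈ 34.7 years

34.7 years


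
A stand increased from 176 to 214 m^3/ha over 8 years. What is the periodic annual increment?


PAI = (V2 - V1) / period = (214 - 176) / 8 = 38 / 8 = 4.75 m^3/ha/yr

4.75 m^3/ha/yr


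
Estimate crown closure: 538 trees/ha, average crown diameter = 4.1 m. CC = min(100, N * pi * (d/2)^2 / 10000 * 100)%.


(d/2)^2 = (4.1/2)^2 = 2.05^2 = 4.2025
Crown area = 3.141593 * 4.2025 = 13.2025 m^2
N * area / 10000 * 100 = 538 * 13.2025 / 10000 * 100 = 71.0295
CC = min(100, 71.0295) = 71.0295 ≈ 71.0%

71.0%


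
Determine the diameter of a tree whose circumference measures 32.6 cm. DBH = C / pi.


DBH = C / pi = 32.6 / 3.141593 = 10.3769 ≈ 10.38 cm

10.38 cm


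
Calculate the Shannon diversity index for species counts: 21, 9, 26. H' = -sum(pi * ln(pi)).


Total N = 21 + 9 + 26 = 56
Per-species terms:
  p = 21/56 = 0.375000; ln(p) = -0.980829; p*ln(p) = 0.375000 * (-0.980829) = -0.367811
  p = 9/56 = 0.160714; ln(p) = -1.828129; p*ln(p) = 0.160714 * (-1.828129) = -0.293806
  p = 26/56 = 0.464286; ln(p) = -0.767255; p*ln(p) = 0.464286 * (-0.767255) = -0.356226
sum(p*ln(p)) = (-0.367811) + (-0.293806) + (-0.356226) = -1.017843
H' = -(-1.017843) = 1.017843 ≈ 1.0178

1.0178


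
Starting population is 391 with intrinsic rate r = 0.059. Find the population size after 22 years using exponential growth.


r*t = 0.059 * 22 = 1.298
exp(1.298) = 3.66197
N = 391 * 3.66197 = 1431.83 ≈ 1432

1432


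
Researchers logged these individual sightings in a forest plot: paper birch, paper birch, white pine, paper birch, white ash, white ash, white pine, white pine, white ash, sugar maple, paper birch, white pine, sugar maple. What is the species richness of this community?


Total individuals logged = 13
Distinct species (count of individuals): paper birch (4), white pine (4), white ash (3), sugar maple (2)
Species richness = number of distinct species = 4

4


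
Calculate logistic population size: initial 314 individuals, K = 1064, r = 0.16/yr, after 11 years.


(K - N0)/N0 = (1064 - 314)/314 = 750/314 = 2.38854
r*t = 0.16 * 11 = 1.76; exp(-1.76) = 0.172045
2.38854 * 0.172045 = 0.410936
1 + 0.410936 = 1.41094
N = 1064 / 1.41094 = 754.107 ≈ 754

754


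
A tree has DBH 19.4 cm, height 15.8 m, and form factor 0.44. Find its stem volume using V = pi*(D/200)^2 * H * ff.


(D/200)^2 = (19.4/200)^2 = 0.097^2 = 0.009409
BA = 3.141593 * 0.009409 = 0.0295592 m^2
V = 0.0295592 * 15.8 * 0.44 = 0.205496 ≈ 0.205 m^3

0.205 m^3


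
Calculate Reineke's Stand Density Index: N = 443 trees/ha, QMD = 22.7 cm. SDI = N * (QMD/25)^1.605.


QMD/25 = 22.7/25 = 0.908
(0.908)^1.605 = exp(1.605 * ln(0.908)) = exp(1.605 * (-0.0965109)) = exp(-0.154900) = 0.856501
SDI = 443 * 0.856501 = 379.430 ≈ 379

379


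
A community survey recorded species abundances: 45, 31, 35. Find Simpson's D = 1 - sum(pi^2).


Total N = 45 + 31 + 35 = 111
Per-species terms:
  p = 45/111 = 0.405405; p^2 = 0.405405^2 = 0.164353
  p = 31/111 = 0.279279; p^2 = 0.279279^2 = 0.077997
  p = 35/111 = 0.315315; p^2 = 0.315315^2 = 0.099424
sum(p^2) = 0.164353 + 0.077997 + 0.099424 = 0.341774
D = 1 - 0.341774 = 0.658226 ≈ 0.6582

0.6582


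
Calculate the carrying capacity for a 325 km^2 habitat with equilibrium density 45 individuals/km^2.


K = 45 * 325 = 14625 individuals

14625 individuals


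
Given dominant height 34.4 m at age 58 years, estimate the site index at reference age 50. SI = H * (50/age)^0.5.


50/58 = 0.862069
(0.862069)^0.5 = 0.928477
SI = 34.4 * 0.928477 = 31.9396 ≈ 31.9 m

31.9 m


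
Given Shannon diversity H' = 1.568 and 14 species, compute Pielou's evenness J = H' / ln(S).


ln(14) = 2.63906
J = H' / ln(S) = 1.568 / 2.63906 = 0.594151 ≈ 0.5942

0.5942


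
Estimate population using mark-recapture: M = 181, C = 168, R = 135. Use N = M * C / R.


N = M * C / R = 181 * 168 / 135 = 30408 / 135 = 225.24 ≈ 225

225 individuals


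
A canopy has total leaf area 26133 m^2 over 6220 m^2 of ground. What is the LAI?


LAI = 26133 / 6220 = 4.2014 ≈ 4.20

4.20


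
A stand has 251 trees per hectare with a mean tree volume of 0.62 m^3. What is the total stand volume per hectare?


V_stand = 251 * 0.62 = 155.62 ≈ 155.6 m^3/ha

155.6 m^3/ha


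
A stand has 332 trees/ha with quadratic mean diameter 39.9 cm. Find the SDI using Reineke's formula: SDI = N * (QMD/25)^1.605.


QMD/25 = 39.9/25 = 1.596
(1.596)^1.605 = exp(1.605 * ln(1.596)) = exp(1.605 * 0.467500) = exp(0.750338) = 2.11772
SDI = 332 * 2.11772 = 703.083 ≈ 703

703


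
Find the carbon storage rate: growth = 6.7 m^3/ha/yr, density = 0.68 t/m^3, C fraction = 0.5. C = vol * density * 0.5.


C = 6.7 * 0.68 * 0.5 = 2.278 ≈ 2.28 t C/ha/yr

2.28 t C/ha/yr


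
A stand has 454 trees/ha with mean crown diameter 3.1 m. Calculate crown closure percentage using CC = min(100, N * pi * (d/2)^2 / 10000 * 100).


(d/2)^2 = (3.1/2)^2 = 1.55^2 = 2.4025
Crown area = 3.141593 * 2.4025 = 7.54768 m^2
N * area / 10000 * 100 = 454 * 7.54768 / 10000 * 100 = 34.2665
CC = min(100, 34.2665) = 34.2665 ≈ 34.3%

34.3%


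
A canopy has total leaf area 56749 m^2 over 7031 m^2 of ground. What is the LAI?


LAI = 56749 / 7031 = 8.0713 ≈ 8.07

8.07


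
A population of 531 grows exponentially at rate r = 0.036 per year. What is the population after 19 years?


r*t = 0.036 * 19 = 0.684
exp(0.684) = 1.98179
N = 531 * 1.98179 = 1052.33 ≈ 1052

1052


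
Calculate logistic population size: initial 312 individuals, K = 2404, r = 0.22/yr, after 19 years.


(K - N0)/N0 = (2404 - 312)/312 = 2092/312 = 6.70513
r*t = 0.22 * 19 = 4.18; exp(-4.18) = 0.0152985
6.70513 * 0.0152985 = 0.102578
1 + 0.102578 = 1.10258
N = 2404 / 1.10258 = 2180.34 ≈ 2180

2180


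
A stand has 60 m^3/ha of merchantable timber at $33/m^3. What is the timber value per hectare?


Value = 60 * 33 = $1980/ha

$1980/ha


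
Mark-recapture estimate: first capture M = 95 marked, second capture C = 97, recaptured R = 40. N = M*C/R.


N = M * C / R = 95 * 97 / 40 = 9215 / 40 = 230.38 ≈ 230

230 individuals


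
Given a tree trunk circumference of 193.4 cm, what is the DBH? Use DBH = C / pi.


DBH = C / pi = 193.4 / 3.141593 = 61.5611 ≈ 61.56 cm

61.56 cm


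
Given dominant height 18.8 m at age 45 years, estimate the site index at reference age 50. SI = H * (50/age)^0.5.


50/45 = 1.11111
(1.11111)^0.5 = 1.05409
SI = 18.8 * 1.05409 = 19.8169 ≈ 19.8 m

19.8 m


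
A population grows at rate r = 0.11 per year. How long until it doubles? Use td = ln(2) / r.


td = ln(2) / 0.11 = 0.693147 / 0.11 = 6.30134 ≈ 6.3 years

6.3 years


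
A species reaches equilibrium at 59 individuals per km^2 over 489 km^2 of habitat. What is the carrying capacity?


K = 59 * 489 = 28851 individuals

28851 individuals


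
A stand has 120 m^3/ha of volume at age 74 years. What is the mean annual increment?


MAI = 120 / 74 = 1.6216 ≈ 1.62 m^3/ha/yr

1.62 m^3/ha/yr


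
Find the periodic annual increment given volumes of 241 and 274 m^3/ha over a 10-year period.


PAI = (V2 - V1) / period = (274 - 241) / 10 = 33 / 10 = 3.30 m^3/ha/yr

3.30 m^3/ha/yr


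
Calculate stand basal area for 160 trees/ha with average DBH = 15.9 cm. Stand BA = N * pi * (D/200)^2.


(D/200)^2 = (15.9/200)^2 = 0.0795^2 = 0.00632025
Individual BA = 3.141593 * 0.00632025 = 0.0198557 m^2
Stand BA = 160 * 0.0198557 = 3.17691 ≈ 3.18 m^2/ha

3.18 m^2/ha


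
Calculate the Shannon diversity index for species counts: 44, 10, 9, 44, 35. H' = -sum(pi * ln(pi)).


Total N = 44 + 10 + 9 + 44 + 35 = 142
Per-species terms:
  p = 44/142 = 0.309859; ln(p) = -1.171638; p*ln(p) = 0.309859 * (-1.171638) = -0.363043
  p = 10/142 = 0.070423; ln(p) = -2.653235; p*ln(p) = 0.070423 * (-2.653235) = -0.186849
  p = 9/142 = 0.063380; ln(p) = -2.758607; p*ln(p) = 0.063380 * (-2.758607) = -0.174841
  p = 44/142 = 0.309859; ln(p) = -1.171638; p*ln(p) = 0.309859 * (-1.171638) = -0.363043
  p = 35/142 = 0.246479; ln(p) = -1.400478; p*ln(p) = 0.246479 * (-1.400478) = -0.345188
sum(p*ln(p)) = (-0.363043) + (-0.186849) + (-0.174841) + (-0.363043) + (-0.345188) = -1.432964
H' = -(-1.432964) = 1.432964 ≈ 1.4330

1.4330


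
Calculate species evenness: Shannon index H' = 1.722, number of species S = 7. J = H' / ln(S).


ln(7) = 1.94591
J = H' / ln(S) = 1.722 / 1.94591 = 0.884933 ≈ 0.8849

0.8849


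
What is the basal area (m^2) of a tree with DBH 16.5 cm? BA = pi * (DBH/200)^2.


D/200 = 16.5/200 = 0.0825 m
(D/200)^2 = 0.0825^2 = 0.00680625
BA = 3.141593 * 0.00680625 = 0.0213825 ≈ 0.0214 m^2

0.0214 m^2


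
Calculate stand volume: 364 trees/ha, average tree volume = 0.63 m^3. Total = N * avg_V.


V_stand = 364 * 0.63 = 229.32 ≈ 229.3 m^3/ha

229.3 m^3/ha


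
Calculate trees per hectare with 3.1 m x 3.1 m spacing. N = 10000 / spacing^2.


N = 10000 / 3.1^2 = 10000 / 9.61 = 1040.58 ≈ 1041 trees/ha

1041 trees/ha


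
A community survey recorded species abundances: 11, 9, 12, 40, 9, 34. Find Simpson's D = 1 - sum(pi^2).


Total N = 11 + 9 + 12 + 40 + 9 + 34 = 115
Per-species terms:
  p = 11/115 = 0.095652; p^2 = 0.095652^2 = 0.009149
  p = 9/115 = 0.078261; p^2 = 0.078261^2 = 0.006125
  p = 12/115 = 0.104348; p^2 = 0.104348^2 = 0.010889
  p = 40/115 = 0.347826; p^2 = 0.347826^2 = 0.120983
  p = 9/115 = 0.078261; p^2 = 0.078261^2 = 0.006125
  p = 34/115 = 0.295652; p^2 = 0.295652^2 = 0.087410
sum(p^2) = 0.009149 + 0.006125 + 0.010889 + 0.120983 + 0.006125 + 0.087410 = 0.240681
D = 1 - 0.240681 = 0.759319 ≈ 0.7593

0.7593


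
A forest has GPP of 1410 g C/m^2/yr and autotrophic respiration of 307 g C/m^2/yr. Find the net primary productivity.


NPP = GPP - Ra = 1410 - 307 = 1103 g C/m^2/yr

1103 g C/m^2/yr


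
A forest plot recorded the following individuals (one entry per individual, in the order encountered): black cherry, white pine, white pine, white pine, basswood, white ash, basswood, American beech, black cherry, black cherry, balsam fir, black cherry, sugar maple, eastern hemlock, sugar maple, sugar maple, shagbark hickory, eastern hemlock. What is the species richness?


Total individuals logged = 18
Distinct species (count of individuals): black cherry (4), white pine (3), basswood (2), white ash (1), American beech (1), balsam fir (1), sugar maple (3), eastern hemlock (2), shagbark hickory (1)
Species richness = number of distinct species = 9

9


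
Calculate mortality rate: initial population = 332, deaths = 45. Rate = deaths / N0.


Mortality rate = 45 / 332 = 0.135542 ≈ 0.1355

0.1355


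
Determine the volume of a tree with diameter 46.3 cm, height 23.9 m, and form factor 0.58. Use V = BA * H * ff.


(D/200)^2 = (46.3/200)^2 = 0.2315^2 = 0.05359225
BA = 3.141593 * 0.05359225 = 0.168365 m^2
V = 0.168365 * 23.9 * 0.58 = 2.33388 ≈ 2.334 m^3

2.334 m^3


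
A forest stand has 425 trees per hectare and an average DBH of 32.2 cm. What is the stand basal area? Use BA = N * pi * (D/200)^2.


(D/200)^2 = (32.2/200)^2 = 0.161^2 = 0.025921
Individual BA = 3.141593 * 0.025921 = 0.0814332 m^2
Stand BA = 425 * 0.0814332 = 34.6091 ≈ 34.61 m^2/ha

34.61 m^2/ha


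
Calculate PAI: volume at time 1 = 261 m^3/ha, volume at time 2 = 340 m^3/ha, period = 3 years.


PAI = (V2 - V1) / period = (340 - 261) / 3 = 79 / 3 = 26.3333 ≈ 26.33 m^3/ha/yr

26.33 m^3/ha/yr


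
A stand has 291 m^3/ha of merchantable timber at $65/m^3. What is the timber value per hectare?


Value = 291 * 65 = $18915/ha

$18915/ha


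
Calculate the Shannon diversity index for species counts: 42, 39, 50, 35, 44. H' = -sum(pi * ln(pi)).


Total N = 42 + 39 + 50 + 35 + 44 = 210
Per-species terms:
  p = 42/210 = 0.200000; ln(p) = -1.609438; p*ln(p) = 0.200000 * (-1.609438) = -0.321888
  p = 39/210 = 0.185714; ln(p) = -1.683547; p*ln(p) = 0.185714 * (-1.683547) = -0.312658
  p = 50/210 = 0.238095; ln(p) = -1.435086; p*ln(p) = 0.238095 * (-1.435086) = -0.341687
  p = 35/210 = 0.166667; ln(p) = -1.791757; p*ln(p) = 0.166667 * (-1.791757) = -0.298627
  p = 44/210 = 0.209524; ln(p) = -1.562917; p*ln(p) = 0.209524 * (-1.562917) = -0.327469
sum(p*ln(p)) = (-0.321888) + (-0.312658) + (-0.341687) + (-0.298627) + (-0.327469) = -1.602329
H' = -(-1.602329) = 1.602329 ≈ 1.6023

1.6023


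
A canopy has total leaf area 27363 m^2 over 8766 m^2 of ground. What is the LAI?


LAI = 27363 / 8766 = 3.1215 ≈ 3.12

3.12


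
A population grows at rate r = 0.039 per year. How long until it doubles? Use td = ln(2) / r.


td = ln(2) / 0.039 = 0.693147 / 0.039 = 17.7730 ≈ 17.8 years

17.8 years


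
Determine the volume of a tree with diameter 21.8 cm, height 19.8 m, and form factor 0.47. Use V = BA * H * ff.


(D/200)^2 = (21.8/200)^2 = 0.109^2 = 0.011881
BA = 3.141593 * 0.011881 = 0.0373253 m^2
V = 0.0373253 * 19.8 * 0.47 = 0.347349 ≈ 0.347 m^3

0.347 m^3


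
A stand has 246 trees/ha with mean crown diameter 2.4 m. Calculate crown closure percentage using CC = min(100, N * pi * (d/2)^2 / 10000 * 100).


(d/2)^2 = (2.4/2)^2 = 1.2^2 = 1.44
Crown area = 3.141593 * 1.44 = 4.52389 m^2
N * area / 10000 * 100 = 246 * 4.52389 / 10000 * 100 = 11.1288
CC = min(100, 11.1288) = 11.1288 ≈ 11.1%

11.1%


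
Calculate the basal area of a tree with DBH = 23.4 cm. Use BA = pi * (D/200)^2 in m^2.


D/200 = 23.4/200 = 0.117 m
(D/200)^2 = 0.117^2 = 0.013689
BA = 3.141593 * 0.013689 = 0.0430053 ≈ 0.0430 m^2

0.0430 m^2


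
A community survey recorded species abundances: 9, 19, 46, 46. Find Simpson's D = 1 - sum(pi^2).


Total N = 9 + 19 + 46 + 46 = 120
Per-species terms:
  p = 9/120 = 0.075000; p^2 = 0.075000^2 = 0.005625
  p = 19/120 = 0.158333; p^2 = 0.158333^2 = 0.025069
  p = 46/120 = 0.383333; p^2 = 0.383333^2 = 0.146944
  p = 46/120 = 0.383333; p^2 = 0.383333^2 = 0.146944
sum(p^2) = 0.005625 + 0.025069 + 0.146944 + 0.146944 = 0.324582
D = 1 - 0.324582 = 0.675418 ≈ 0.6754

0.6754


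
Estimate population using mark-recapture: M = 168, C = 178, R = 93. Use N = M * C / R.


N = M * C / R = 168 * 178 / 93 = 29904 / 93 = 321.55 ≈ 322

322 individuals


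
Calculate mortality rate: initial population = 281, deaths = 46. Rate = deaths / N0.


Mortality rate = 46 / 281 = 0.163701 ≈ 0.1637

0.1637


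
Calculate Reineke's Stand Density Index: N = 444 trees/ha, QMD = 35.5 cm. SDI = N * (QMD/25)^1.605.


QMD/25 = 35.5/25 = 1.42
(1.42)^1.605 = exp(1.605 * ln(1.42)) = exp(1.605 * 0.350657) = exp(0.562804) = 1.75559
SDI = 444 * 1.75559 = 779.482 ≈ 779

779


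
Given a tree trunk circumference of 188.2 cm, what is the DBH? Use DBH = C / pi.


DBH = C / pi = 188.2 / 3.141593 = 59.9059 ≈ 59.91 cm

59.91 cm


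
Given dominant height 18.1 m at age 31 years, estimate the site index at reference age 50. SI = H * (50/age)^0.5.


50/31 = 1.61290
(1.61290)^0.5 = 1.27000
SI = 18.1 * 1.27000 = 22.9870 ≈ 23.0 m

23.0 m


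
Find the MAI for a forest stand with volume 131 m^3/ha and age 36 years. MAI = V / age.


MAI = 131 / 36 = 3.6389 ≈ 3.64 m^3/ha/yr

3.64 m^3/ha/yr


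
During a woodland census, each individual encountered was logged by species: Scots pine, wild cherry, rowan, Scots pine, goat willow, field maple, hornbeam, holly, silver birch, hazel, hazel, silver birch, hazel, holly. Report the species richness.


Total individuals logged = 14
Distinct species (count of individuals): Scots pine (2), wild cherry (1), rowan (1), goat willow (1), field maple (1), hornbeam (1), holly (2), silver birch (2), hazel (3)
Species richness = number of distinct species = 9

9


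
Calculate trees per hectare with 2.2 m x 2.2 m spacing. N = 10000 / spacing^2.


N = 10000 / 2.2^2 = 10000 / 4.84 = 2066.12 ≈ 2066 trees/ha

2066 trees/ha


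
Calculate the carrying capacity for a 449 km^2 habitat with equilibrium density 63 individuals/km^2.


K = 63 * 449 = 28287 individuals

28287 individuals


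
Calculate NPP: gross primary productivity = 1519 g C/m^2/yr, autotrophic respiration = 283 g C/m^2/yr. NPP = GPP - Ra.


NPP = GPP - Ra = 1519 - 283 = 1236 g C/m^2/yr

1236 g C/m^2/yr


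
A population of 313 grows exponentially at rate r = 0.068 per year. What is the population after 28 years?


r*t = 0.068 * 28 = 1.904
exp(1.904) = 6.71269
N = 313 * 6.71269 = 2101.07 ≈ 2101

2101


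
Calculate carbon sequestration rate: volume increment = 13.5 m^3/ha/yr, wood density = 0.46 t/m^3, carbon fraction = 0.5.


C = 13.5 * 0.46 * 0.5 = 3.105 ≈ 3.11 t C/ha/yr

3.11 t C/ha/yr


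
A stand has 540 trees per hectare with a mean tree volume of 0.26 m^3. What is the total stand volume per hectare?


V_stand = 540 * 0.26 = 140.4 m^3/ha

140.4 m^3/ha


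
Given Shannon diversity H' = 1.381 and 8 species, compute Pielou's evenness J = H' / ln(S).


ln(8) = 2.07944
J = H' / ln(S) = 1.381 / 2.07944 = 0.664121 ≈ 0.6641

0.6641


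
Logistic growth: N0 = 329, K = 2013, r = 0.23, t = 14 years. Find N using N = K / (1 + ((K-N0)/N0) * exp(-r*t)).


(K - N0)/N0 = (2013 - 329)/329 = 1684/329 = 5.11854
r*t = 0.23 * 14 = 3.22; exp(-3.22) = 0.0399551
5.11854 * 0.0399551 = 0.204512
1 + 0.204512 = 1.20451
N = 2013 / 1.20451 = 1671.22 ≈ 1671

1671


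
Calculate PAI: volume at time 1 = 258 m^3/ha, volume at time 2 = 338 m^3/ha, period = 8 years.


PAI = (V2 - V1) / period = (338 - 258) / 8 = 80 / 8 = 10.00 m^3/ha/yr

10.00 m^3/ha/yr


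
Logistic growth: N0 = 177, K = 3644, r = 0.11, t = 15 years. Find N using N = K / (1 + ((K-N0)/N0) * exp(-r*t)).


(K - N0)/N0 = (3644 - 177)/177 = 3467/177 = 19.5876
r*t = 0.11 * 15 = 1.65; exp(-1.65) = 0.192050
19.5876 * 0.192050 = 3.76180
1 + 3.76180 = 4.76180
N = 3644 / 4.76180 = 765.257 ≈ 765

765


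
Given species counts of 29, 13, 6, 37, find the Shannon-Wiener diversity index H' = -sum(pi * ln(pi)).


Total N = 29 + 13 + 6 + 37 = 85
Per-species terms:
  p = 29/85 = 0.341176; ln(p) = -1.075357; p*ln(p) = 0.341176 * (-1.075357) = -0.366886
  p = 13/85 = 0.152941; ln(p) = -1.877703; p*ln(p) = 0.152941 * (-1.877703) = -0.287178
  p = 6/85 = 0.070588; ln(p) = -2.650895; p*ln(p) = 0.070588 * (-2.650895) = -0.187121
  p = 37/85 = 0.435294; ln(p) = -0.831734; p*ln(p) = 0.435294 * (-0.831734) = -0.362049
sum(p*ln(p)) = (-0.366886) + (-0.287178) + (-0.187121) + (-0.362049) = -1.203234
H' = -(-1.203234) = 1.203234 ≈ 1.2032

1.2032


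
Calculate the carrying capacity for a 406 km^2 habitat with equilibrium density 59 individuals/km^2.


K = 59 * 406 = 23954 individuals

23954 individuals


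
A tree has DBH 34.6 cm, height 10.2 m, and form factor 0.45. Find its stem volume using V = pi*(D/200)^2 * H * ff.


(D/200)^2 = (34.6/200)^2 = 0.173^2 = 0.029929
BA = 3.141593 * 0.029929 = 0.0940247 m^2
V = 0.0940247 * 10.2 * 0.45 = 0.431573 ≈ 0.432 m^3

0.432 m^3


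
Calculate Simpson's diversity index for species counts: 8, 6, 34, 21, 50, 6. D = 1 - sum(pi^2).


Total N = 8 + 6 + 34 + 21 + 50 + 6 = 125
Per-species terms:
  p = 8/125 = 0.064000; p^2 = 0.064000^2 = 0.004096
  p = 6/125 = 0.048000; p^2 = 0.048000^2 = 0.002304
  p = 34/125 = 0.272000; p^2 = 0.272000^2 = 0.073984
  p = 21/125 = 0.168000; p^2 = 0.168000^2 = 0.028224
  p = 50/125 = 0.400000; p^2 = 0.400000^2 = 0.160000
  p = 6/125 = 0.048000; p^2 = 0.048000^2 = 0.002304
sum(p^2) = 0.004096 + 0.002304 + 0.073984 + 0.028224 + 0.160000 + 0.002304 = 0.270912
D = 1 - 0.270912 = 0.729088 ≈ 0.7291

0.7291


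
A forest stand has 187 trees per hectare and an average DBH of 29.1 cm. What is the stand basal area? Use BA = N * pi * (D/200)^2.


(D/200)^2 = (29.1/200)^2 = 0.1455^2 = 0.02117025
Individual BA = 3.141593 * 0.02117025 = 0.0665083 m^2
Stand BA = 187 * 0.0665083 = 12.4371 ≈ 12.44 m^2/ha

12.44 m^2/ha


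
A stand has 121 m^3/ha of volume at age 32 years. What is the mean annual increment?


MAI = 121 / 32 = 3.7813 ≈ 3.78 m^3/ha/yr

3.78 m^3/ha/yr


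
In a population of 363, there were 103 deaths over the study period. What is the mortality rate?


Mortality rate = 103 / 363 = 0.283747 ≈ 0.2837

0.2837


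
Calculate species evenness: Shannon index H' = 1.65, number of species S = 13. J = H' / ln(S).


ln(13) = 2.56495
J = H' / ln(S) = 1.65 / 2.56495 = 0.643287 ≈ 0.6433

0.6433


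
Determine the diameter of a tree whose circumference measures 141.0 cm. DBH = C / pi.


DBH = C / pi = 141.0 / 3.141593 = 44.8817 ≈ 44.88 cm

44.88 cm


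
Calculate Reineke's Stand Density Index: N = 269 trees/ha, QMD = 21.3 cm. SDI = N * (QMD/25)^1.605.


QMD/25 = 21.3/25 = 0.852
(0.852)^1.605 = exp(1.605 * ln(0.852)) = exp(1.605 * (-0.160169)) = exp(-0.257071) = 0.773313
SDI = 269 * 0.773313 = 208.021 ≈ 208

208


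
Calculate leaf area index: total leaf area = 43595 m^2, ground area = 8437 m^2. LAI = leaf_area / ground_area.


LAI = 43595 / 8437 = 5.1671 ≈ 5.17

5.17


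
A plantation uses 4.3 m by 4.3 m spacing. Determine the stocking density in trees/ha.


N = 10000 / 4.3^2 = 10000 / 18.49 = 540.833 ≈ 541 trees/ha

541 trees/ha


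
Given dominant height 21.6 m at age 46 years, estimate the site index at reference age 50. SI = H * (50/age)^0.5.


50/46 = 1.08696
(1.08696)^0.5 = 1.04257
SI = 21.6 * 1.04257 = 22.5195 ≈ 22.5 m

22.5 m


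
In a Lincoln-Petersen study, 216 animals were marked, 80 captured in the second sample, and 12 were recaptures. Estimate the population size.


N = M * C / R = 216 * 80 / 12 = 17280 / 12 = 1440

1440 individuals


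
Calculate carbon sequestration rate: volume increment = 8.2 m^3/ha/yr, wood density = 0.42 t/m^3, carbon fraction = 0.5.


C = 8.2 * 0.42 * 0.5 = 1.722 ≈ 1.72 t C/ha/yr

1.72 t C/ha/yr


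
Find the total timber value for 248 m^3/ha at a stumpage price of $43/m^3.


Value = 248 * 43 = $10664/ha

$10664/ha


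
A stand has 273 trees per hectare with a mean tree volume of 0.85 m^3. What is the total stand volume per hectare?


V_stand = 273 * 0.85 = 232.05 ≈ 232.1 m^3/ha

232.1 m^3/ha


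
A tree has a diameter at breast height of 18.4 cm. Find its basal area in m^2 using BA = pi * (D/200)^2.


D/200 = 18.4/200 = 0.092 m
(D/200)^2 = 0.092^2 = 0.008464
BA = 3.141593 * 0.008464 = 0.0265904 ≈ 0.0266 m^2

0.0266 m^2


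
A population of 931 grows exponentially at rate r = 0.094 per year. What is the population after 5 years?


r*t = 0.094 * 5 = 0.47
exp(0.47) = 1.59999
N = 931 * 1.59999 = 1489.59 ≈ 1490

1490


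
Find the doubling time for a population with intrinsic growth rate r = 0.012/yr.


td = ln(2) / 0.012 = 0.693147 / 0.012 = 57.7623 ≈ 57.8 years

57.8 years


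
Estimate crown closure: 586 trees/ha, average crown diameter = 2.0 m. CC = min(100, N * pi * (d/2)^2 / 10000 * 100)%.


(d/2)^2 = (2.0/2)^2 = 1^2 = 1
Crown area = 3.141593 * 1 = 3.14159 m^2
N * area / 10000 * 100 = 586 * 3.14159 / 10000 * 100 = 18.4097
CC = min(100, 18.4097) = 18.4097 ≈ 18.4%

18.4%


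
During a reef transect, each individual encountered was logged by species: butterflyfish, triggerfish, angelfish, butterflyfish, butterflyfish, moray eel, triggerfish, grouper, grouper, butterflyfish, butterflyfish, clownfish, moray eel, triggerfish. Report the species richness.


Total individuals logged = 14
Distinct species (count of individuals): butterflyfish (5), triggerfish (3), angelfish (1), moray eel (2), grouper (2), clownfish (1)
Species richness = number of distinct species = 6

6


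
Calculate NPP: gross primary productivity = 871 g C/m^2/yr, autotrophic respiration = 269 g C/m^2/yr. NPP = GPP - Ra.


NPP = GPP - Ra = 871 - 269 = 602 g C/m^2/yr

602 g C/m^2/yr


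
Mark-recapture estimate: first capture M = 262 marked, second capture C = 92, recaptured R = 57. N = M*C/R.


N = M * C / R = 262 * 92 / 57 = 24104 / 57 = 422.88 ≈ 423

423 individuals


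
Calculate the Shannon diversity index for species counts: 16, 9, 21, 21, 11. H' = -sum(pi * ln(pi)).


Total N = 16 + 9 + 21 + 21 + 11 = 78
Per-species terms:
  p = 16/78 = 0.205128; ln(p) = -1.584121; p*ln(p) = 0.205128 * (-1.584121) = -0.324948
  p = 9/78 = 0.115385; ln(p) = -2.159481; p*ln(p) = 0.115385 * (-2.159481) = -0.249172
  p = 21/78 = 0.269231; ln(p) = -1.312186; p*ln(p) = 0.269231 * (-1.312186) = -0.353281
  p = 21/78 = 0.269231; ln(p) = -1.312186; p*ln(p) = 0.269231 * (-1.312186) = -0.353281
  p = 11/78 = 0.141026; ln(p) = -1.958811; p*ln(p) = 0.141026 * (-1.958811) = -0.276243
sum(p*ln(p)) = (-0.324948) + (-0.249172) + (-0.353281) + (-0.353281) + (-0.276243) = -1.556925
H' = -(-1.556925) = 1.556925 ≈ 1.5569

1.5569


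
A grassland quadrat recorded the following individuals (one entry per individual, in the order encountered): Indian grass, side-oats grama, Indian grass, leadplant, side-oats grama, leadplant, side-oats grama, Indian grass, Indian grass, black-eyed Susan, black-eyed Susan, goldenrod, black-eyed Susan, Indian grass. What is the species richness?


Total individuals logged = 14
Distinct species (count of individuals): Indian grass (5), side-oats grama (3), leadplant (2), black-eyed Susan (3), goldenrod (1)
Species richness = number of distinct species = 5

5


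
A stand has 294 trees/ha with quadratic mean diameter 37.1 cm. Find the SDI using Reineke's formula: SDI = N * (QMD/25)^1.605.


QMD/25 = 37.1/25 = 1.484
(1.484)^1.605 = exp(1.605 * ln(1.484)) = exp(1.605 * 0.394741) = exp(0.633559) = 1.88430
SDI = 294 * 1.88430 = 553.984 ≈ 554

554


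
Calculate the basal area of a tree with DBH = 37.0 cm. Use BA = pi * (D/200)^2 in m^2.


D/200 = 37.0/200 = 0.185 m
(D/200)^2 = 0.185^2 = 0.034225
BA = 3.141593 * 0.034225 = 0.107521 ≈ 0.1075 m^2

0.1075 m^2


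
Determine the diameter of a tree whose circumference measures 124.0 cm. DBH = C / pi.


DBH = C / pi = 124.0 / 3.141593 = 39.4704 ≈ 39.47 cm

39.47 cm


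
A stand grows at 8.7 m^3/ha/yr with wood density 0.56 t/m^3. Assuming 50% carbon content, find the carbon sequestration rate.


C = 8.7 * 0.56 * 0.5 = 2.436 ≈ 2.44 t C/ha/yr

2.44 t C/ha/yr


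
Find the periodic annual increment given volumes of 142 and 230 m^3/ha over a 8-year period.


PAI = (V2 - V1) / period = (230 - 142) / 8 = 88 / 8 = 11.00 m^3/ha/yr

11.00 m^3/ha/yr


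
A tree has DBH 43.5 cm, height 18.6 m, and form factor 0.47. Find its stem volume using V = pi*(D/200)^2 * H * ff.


(D/200)^2 = (43.5/200)^2 = 0.2175^2 = 0.04730625
BA = 3.141593 * 0.04730625 = 0.148617 m^2
V = 0.148617 * 18.6 * 0.47 = 1.29921 ≈ 1.299 m^3

1.299 m^3


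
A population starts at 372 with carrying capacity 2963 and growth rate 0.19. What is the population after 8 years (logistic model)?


(K - N0)/N0 = (2963 - 372)/372 = 2591/372 = 6.96505
r*t = 0.19 * 8 = 1.52; exp(-1.52) = 0.218712
6.96505 * 0.218712 = 1.52334
1 + 1.52334 = 2.52334
N = 2963 / 2.52334 = 1174.24 ≈ 1174

1174


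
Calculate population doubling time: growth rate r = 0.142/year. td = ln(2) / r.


td = ln(2) / 0.142 = 0.693147 / 0.142 = 4.88132 ≈ 4.9 years

4.9 years


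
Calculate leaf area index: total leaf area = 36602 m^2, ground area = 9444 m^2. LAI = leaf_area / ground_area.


LAI = 36602 / 9444 = 3.8757 ≈ 3.88

3.88


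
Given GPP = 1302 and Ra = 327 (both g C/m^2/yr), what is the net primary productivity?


NPP = GPP - Ra = 1302 - 327 = 975 g C/m^2/yr

975 g C/m^2/yr


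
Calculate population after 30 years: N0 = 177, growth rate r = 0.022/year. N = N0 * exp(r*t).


r*t = 0.022 * 30 = 0.66
exp(0.66) = 1.93479
N = 177 * 1.93479 = 342.458 ≈ 342

342


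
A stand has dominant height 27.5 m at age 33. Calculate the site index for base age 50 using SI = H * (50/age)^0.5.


50/33 = 1.51515
(1.51515)^0.5 = 1.23091
SI = 27.5 * 1.23091 = 33.8500 ≈ 33.9 m

33.9 m


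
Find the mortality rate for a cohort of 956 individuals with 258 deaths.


Mortality rate = 258 / 956 = 0.269874 ≈ 0.2699

0.2699


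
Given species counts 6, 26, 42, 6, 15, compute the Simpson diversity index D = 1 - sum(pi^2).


Total N = 6 + 26 + 42 + 6 + 15 = 95
Per-species terms:
  p = 6/95 = 0.063158; p^2 = 0.063158^2 = 0.003989
  p = 26/95 = 0.273684; p^2 = 0.273684^2 = 0.074903
  p = 42/95 = 0.442105; p^2 = 0.442105^2 = 0.195457
  p = 6/95 = 0.063158; p^2 = 0.063158^2 = 0.003989
  p = 15/95 = 0.157895; p^2 = 0.157895^2 = 0.024931
sum(p^2) = 0.003989 + 0.074903 + 0.195457 + 0.003989 + 0.024931 = 0.303269
D = 1 - 0.303269 = 0.696731 ≈ 0.6967

0.6967


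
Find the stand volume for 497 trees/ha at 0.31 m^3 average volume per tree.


V_stand = 497 * 0.31 = 154.07 ≈ 154.1 m^3/ha

154.1 m^3/ha


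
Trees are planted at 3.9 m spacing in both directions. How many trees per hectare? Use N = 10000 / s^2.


N = 10000 / 3.9^2 = 10000 / 15.21 = 657.462 ≈ 657 trees/ha

657 trees/ha


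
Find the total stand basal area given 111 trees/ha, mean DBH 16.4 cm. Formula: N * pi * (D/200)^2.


(D/200)^2 = (16.4/200)^2 = 0.082^2 = 0.006724
Individual BA = 3.141593 * 0.006724 = 0.0211241 m^2
Stand BA = 111 * 0.0211241 = 2.34478 ≈ 2.34 m^2/ha

2.34 m^2/ha


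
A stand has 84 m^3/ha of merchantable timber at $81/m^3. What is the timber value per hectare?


Value = 84 * 81 = $6804/ha

$6804/ha


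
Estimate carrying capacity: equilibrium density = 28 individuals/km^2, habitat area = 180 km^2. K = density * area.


K = 28 * 180 = 5040 individuals

5040 individuals


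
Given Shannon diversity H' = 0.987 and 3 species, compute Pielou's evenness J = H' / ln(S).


ln(3) = 1.09861
J = H' / ln(S) = 0.987 / 1.09861 = 0.898408 ≈ 0.8984

0.8984


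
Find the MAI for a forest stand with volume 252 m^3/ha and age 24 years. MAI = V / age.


MAI = 252 / 24 = 10.50 m^3/ha/yr

10.50 m^3/ha/yr


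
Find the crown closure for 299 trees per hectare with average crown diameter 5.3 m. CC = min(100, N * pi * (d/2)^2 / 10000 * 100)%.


(d/2)^2 = (5.3/2)^2 = 2.65^2 = 7.0225
Crown area = 3.141593 * 7.0225 = 22.0618 m^2
N * area / 10000 * 100 = 299 * 22.0618 / 10000 * 100 = 65.9648
CC = min(100, 65.9648) = 65.9648 ≈ 66.0%

66.0%


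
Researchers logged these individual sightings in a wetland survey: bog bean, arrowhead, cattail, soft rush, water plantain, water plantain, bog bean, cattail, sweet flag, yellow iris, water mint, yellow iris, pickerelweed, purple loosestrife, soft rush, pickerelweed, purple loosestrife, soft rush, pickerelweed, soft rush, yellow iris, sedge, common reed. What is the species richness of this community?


Total individuals logged = 23
Distinct species (count of individuals): bog bean (2), arrowhead (1), cattail (2), soft rush (4), water plantain (2), sweet flag (1), yellow iris (3), water mint (1), pickerelweed (3), purple loosestrife (2), sedge (1), common reed (1)
Species richness = number of distinct species = 12

12


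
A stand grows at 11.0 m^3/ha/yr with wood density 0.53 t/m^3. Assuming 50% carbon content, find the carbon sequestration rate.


C = 11.0 * 0.53 * 0.5 = 2.915 ≈ 2.92 t C/ha/yr

2.92 t C/ha/yr


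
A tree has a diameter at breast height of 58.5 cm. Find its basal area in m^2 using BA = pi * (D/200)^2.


D/200 = 58.5/200 = 0.2925 m
(D/200)^2 = 0.2925^2 = 0.08555625
BA = 3.141593 * 0.08555625 = 0.268783 ≈ 0.2688 m^2

0.2688 m^2


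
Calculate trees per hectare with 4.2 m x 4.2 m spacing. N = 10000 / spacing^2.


N = 10000 / 4.2^2 = 10000 / 17.64 = 566.893 ≈ 567 trees/ha

567 trees/ha


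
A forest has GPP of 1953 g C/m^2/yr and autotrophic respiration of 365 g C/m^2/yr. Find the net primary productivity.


NPP = GPP - Ra = 1953 - 365 = 1588 g C/m^2/yr

1588 g C/m^2/yr


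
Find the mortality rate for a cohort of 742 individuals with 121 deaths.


Mortality rate = 121 / 742 = 0.163073 ≈ 0.1631

0.1631


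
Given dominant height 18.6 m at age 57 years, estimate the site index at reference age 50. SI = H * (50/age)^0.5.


50/57 = 0.877193
(0.877193)^0.5 = 0.936586
SI = 18.6 * 0.936586 = 17.4205 ≈ 17.4 m

17.4 m


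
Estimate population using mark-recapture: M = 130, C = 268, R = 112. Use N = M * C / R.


N = M * C / R = 130 * 268 / 112 = 34840 / 112 = 311.07 ≈ 311

311 individuals


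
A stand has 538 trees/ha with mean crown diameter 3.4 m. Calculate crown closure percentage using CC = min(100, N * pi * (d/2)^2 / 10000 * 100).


(d/2)^2 = (3.4/2)^2 = 1.7^2 = 2.89
Crown area = 3.141593 * 2.89 = 9.07920 m^2
N * area / 10000 * 100 = 538 * 9.07920 / 10000 * 100 = 48.8461
CC = min(100, 48.8461) = 48.8461 ≈ 48.8%

48.8%


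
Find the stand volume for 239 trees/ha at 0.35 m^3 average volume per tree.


V_stand = 239 * 0.35 = 83.65 ≈ 83.7 m^3/ha

83.7 m^3/ha


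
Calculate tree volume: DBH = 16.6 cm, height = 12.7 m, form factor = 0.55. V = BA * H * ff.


(D/200)^2 = (16.6/200)^2 = 0.083^2 = 0.006889
BA = 3.141593 * 0.006889 = 0.0216424 m^2
V = 0.0216424 * 12.7 * 0.55 = 0.151172 ≈ 0.151 m^3

0.151 m^3


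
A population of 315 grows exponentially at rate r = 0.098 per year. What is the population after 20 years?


r*t = 0.098 * 20 = 1.96
exp(1.96) = 7.09933
N = 315 * 7.09933 = 2236.29 ≈ 2236

2236


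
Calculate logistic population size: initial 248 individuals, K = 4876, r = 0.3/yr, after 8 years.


(K - N0)/N0 = (4876 - 248)/248 = 4628/248 = 18.6613
r*t = 0.3 * 8 = 2.4; exp(-2.4) = 0.0907180
18.6613 * 0.0907180 = 1.69292
1 + 1.69292 = 2.69292
N = 4876 / 2.69292 = 1810.67 ≈ 1811

1811


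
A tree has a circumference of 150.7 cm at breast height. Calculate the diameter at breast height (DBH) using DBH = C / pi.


DBH = C / pi = 150.7 / 3.141593 = 47.9693 ≈ 47.97 cm

47.97 cm


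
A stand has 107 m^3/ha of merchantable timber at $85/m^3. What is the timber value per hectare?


Value = 107 * 85 = $9095/ha

$9095/ha


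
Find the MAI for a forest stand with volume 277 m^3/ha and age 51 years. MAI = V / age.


MAI = 277 / 51 = 5.4314 ≈ 5.43 m^3/ha/yr

5.43 m^3/ha/yr


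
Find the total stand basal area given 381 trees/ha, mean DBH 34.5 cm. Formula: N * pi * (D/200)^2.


(D/200)^2 = (34.5/200)^2 = 0.1725^2 = 0.02975625
Individual BA = 3.141593 * 0.02975625 = 0.0934820 m^2
Stand BA = 381 * 0.0934820 = 35.6166 ≈ 35.62 m^2/ha

35.62 m^2/ha


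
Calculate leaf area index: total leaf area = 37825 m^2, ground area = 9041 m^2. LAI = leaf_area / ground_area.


LAI = 37825 / 9041 = 4.1837 ≈ 4.18

4.18


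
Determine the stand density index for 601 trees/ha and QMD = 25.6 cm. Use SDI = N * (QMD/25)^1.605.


QMD/25 = 25.6/25 = 1.024
(1.024)^1.605 = exp(1.605 * ln(1.024)) = exp(1.605 * 0.0237165) = exp(0.0380650) = 1.03880
SDI = 601 * 1.03880 = 624.319 ≈ 624

624


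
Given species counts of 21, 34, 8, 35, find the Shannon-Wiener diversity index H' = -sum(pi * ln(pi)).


Total N = 21 + 34 + 8 + 35 = 98
Per-species terms:
  p = 21/98 = 0.214286; ln(p) = -1.540444; p*ln(p) = 0.214286 * (-1.540444) = -0.330096
  p = 34/98 = 0.346939; ln(p) = -1.058606; p*ln(p) = 0.346939 * (-1.058606) = -0.367272
  p = 8/98 = 0.081633; ln(p) = -2.505522; p*ln(p) = 0.081633 * (-2.505522) = -0.204533
  p = 35/98 = 0.357143; ln(p) = -1.029619; p*ln(p) = 0.357143 * (-1.029619) = -0.367721
sum(p*ln(p)) = (-0.330096) + (-0.367272) + (-0.204533) + (-0.367721) = -1.269622
H' = -(-1.269622) = 1.269622 ≈ 1.2696

1.2696


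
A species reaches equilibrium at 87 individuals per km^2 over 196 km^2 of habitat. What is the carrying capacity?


K = 87 * 196 = 17052 individuals

17052 individuals


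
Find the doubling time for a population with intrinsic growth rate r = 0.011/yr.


td = ln(2) / 0.011 = 0.693147 / 0.011 = 63.0134 ≈ 63.0 years

63.0 years


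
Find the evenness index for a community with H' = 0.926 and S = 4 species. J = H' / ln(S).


ln(4) = 1.38629
J = H' / ln(S) = 0.926 / 1.38629 = 0.667970 ≈ 0.6680

0.6680


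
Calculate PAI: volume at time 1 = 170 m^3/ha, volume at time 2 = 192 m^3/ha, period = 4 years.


PAI = (V2 - V1) / period = (192 - 170) / 4 = 22 / 4 = 5.50 m^3/ha/yr

5.50 m^3/ha/yr


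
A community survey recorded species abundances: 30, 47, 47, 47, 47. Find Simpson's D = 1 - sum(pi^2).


Total N = 30 + 47 + 47 + 47 + 47 = 218
Per-species terms:
  p = 30/218 = 0.137615; p^2 = 0.137615^2 = 0.018938
  p = 47/218 = 0.215596; p^2 = 0.215596^2 = 0.046482
  p = 47/218 = 0.215596; p^2 = 0.215596^2 = 0.046482
  p = 47/218 = 0.215596; p^2 = 0.215596^2 = 0.046482
  p = 47/218 = 0.215596; p^2 = 0.215596^2 = 0.046482
sum(p^2) = 0.018938 + 0.046482 + 0.046482 + 0.046482 + 0.046482 = 0.204866
D = 1 - 0.204866 = 0.795134 ≈ 0.7951

0.7951


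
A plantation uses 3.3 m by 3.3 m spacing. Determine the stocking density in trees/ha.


N = 10000 / 3.3^2 = 10000 / 10.89 = 918.274 ≈ 918 trees/ha

918 trees/ha


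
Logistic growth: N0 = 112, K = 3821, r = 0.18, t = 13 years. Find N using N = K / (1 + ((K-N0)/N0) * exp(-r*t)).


(K - N0)/N0 = (3821 - 112)/112 = 3709/112 = 33.1161
r*t = 0.18 * 13 = 2.34; exp(-2.34) = 0.0963276
33.1161 * 0.0963276 = 3.18999
1 + 3.18999 = 4.18999
N = 3821 / 4.18999 = 911.935 ≈ 912

912


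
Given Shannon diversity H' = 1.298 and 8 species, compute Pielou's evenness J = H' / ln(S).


ln(8) = 2.07944
J = H' / ln(S) = 1.298 / 2.07944 = 0.624207 ≈ 0.6242

0.6242


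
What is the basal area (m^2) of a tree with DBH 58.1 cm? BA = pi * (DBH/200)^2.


D/200 = 58.1/200 = 0.2905 m
(D/200)^2 = 0.2905^2 = 0.08439025
BA = 3.141593 * 0.08439025 = 0.265120 ≈ 0.2651 m^2

0.2651 m^2


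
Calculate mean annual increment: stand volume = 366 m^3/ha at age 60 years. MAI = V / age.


MAI = 366 / 60 = 6.10 m^3/ha/yr

6.10 m^3/ha/yr


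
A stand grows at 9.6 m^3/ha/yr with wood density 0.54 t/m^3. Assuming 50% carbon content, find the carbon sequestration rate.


C = 9.6 * 0.54 * 0.5 = 2.592 ≈ 2.59 t C/ha/yr

2.59 t C/ha/yr
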